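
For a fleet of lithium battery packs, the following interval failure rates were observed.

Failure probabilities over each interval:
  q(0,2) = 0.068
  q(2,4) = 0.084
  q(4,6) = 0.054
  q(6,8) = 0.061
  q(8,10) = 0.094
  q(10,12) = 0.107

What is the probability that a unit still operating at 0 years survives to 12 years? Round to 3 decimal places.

Chaining the interval survival probabilities: (1 − 0.068) × (1 − 0.084) × (1 − 0.054) × (1 − 0.061) × (1 − 0.094) × (1 − 0.107).
= 0.932 × 0.916 × 0.946 × 0.939 × 0.906 × 0.893 = 0.613547.

0.614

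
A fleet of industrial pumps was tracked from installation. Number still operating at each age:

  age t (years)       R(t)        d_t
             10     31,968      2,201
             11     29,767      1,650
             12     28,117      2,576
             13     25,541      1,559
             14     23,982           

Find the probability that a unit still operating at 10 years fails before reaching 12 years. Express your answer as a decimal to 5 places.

0.12046

P(fail before 12 | operational at 10) = 1 − R(12)/R(10) = 1 − 28,117/31,968 = (3,851)/31,968 = 0.120464.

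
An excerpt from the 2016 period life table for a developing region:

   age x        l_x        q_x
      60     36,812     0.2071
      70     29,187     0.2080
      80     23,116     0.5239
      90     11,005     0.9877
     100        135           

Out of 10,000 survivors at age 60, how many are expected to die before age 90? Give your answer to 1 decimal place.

The relevant probability is 1 − 11,005/36,812 = 0.701049.
Expected number = 10,000 × 0.701049 = 7010.5.

7010.5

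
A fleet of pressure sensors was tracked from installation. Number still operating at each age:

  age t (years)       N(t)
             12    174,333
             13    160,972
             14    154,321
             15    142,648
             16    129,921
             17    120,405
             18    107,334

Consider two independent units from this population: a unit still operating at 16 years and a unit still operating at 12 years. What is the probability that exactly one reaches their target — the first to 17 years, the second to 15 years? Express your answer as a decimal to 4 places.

p₁ = N(17)/N(16) = 120,405/129,921 = 0.926755; p₂ = N(15)/N(12) = 142,648/174,333 = 0.818250.
P(exactly one) = p₁(1−p₂) + (1−p₁)p₂ = 0.168438 + 0.059933 = 0.228370.

0.2284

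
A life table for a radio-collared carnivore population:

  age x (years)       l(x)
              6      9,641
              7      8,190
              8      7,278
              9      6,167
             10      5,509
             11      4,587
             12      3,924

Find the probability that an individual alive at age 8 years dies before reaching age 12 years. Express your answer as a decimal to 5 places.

P(die before 12 | alive at 8) = 1 − l(12)/l(8) = 1 − 3,924/7,278 = (3,354)/7,278 = 0.460841.

0.46084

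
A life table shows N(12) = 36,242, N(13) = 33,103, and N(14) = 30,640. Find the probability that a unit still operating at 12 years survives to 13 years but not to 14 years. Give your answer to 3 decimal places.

0.068

This is the probability of reaching 13 but not 14, conditional on being operational at 12: (N(13) − N(14)) / N(12).
= (33,103 − 30,640) / 36,242 = 2,463 / 36,242 = 0.067960.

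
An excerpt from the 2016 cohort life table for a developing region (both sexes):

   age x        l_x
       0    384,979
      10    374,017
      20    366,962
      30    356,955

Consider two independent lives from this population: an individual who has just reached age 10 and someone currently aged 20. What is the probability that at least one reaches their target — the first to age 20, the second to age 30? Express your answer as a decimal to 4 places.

p₁ = l_20/l_10 = 366,962/374,017 = 0.981137; p₂ = l_30/l_20 = 356,955/366,962 = 0.972730.
P(at least one) = 1 − (1−p₁)(1−p₂) = 1 − 0.018863 × 0.027270 = 0.999486.

0.9995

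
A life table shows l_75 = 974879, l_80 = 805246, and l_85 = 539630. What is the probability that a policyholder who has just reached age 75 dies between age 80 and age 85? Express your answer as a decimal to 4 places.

We want 5|5q75 = (l_80 − l_85)/l_75.
This is the probability of reaching 80 but not 85, conditional on being alive at 75: (l_80 − l_85) / l_75.
= (805246 − 539630) / 974879 = 265616 / 974879 = 0.272460.

0.2725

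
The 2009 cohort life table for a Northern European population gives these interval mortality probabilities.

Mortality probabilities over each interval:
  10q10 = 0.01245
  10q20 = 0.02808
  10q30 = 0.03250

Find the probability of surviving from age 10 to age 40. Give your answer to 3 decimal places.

0.929

Survival from 10 to 40 is the product of surviving each interval: (1 − 0.01245) × (1 − 0.02808) × (1 − 0.03250).
= 0.98755 × 0.97192 × 0.96750 = 0.928625.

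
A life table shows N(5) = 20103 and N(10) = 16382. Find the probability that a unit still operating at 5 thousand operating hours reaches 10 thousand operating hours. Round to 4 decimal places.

0.8149

The conditional survival probability is N(10)/N(5) = 16382/20103 = 0.814903.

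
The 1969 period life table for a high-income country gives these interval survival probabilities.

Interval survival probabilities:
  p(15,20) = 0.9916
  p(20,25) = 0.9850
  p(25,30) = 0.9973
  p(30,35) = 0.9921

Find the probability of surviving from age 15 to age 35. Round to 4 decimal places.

Survival from 15 to 35 is the product of surviving each interval: 0.9916 × 0.9850 × 0.9973 × 0.9921.
= 0.966394.

0.9664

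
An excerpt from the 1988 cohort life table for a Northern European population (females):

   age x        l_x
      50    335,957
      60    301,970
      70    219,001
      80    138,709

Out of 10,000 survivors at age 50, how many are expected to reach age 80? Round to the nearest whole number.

The relevant probability is 138,709/335,957 = 0.412877.
Expected number = 10,000 × 0.412877 = 4129.

4129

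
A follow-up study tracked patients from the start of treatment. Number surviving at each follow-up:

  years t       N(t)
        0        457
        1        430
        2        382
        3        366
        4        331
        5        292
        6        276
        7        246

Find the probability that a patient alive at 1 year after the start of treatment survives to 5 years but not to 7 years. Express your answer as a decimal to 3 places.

This is the probability of reaching 5 but not 7, conditional on being alive at 1: (N(5) − N(7)) / N(1).
= (292 − 246) / 430 = 46 / 430 = 0.106977.

0.107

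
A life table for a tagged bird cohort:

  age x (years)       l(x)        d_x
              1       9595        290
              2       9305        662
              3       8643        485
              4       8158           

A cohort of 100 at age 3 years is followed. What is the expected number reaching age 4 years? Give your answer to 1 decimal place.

94.4

The relevant probability is 8158/8643 = 0.943885.
Expected number = 100 × 0.943885 = 94.4.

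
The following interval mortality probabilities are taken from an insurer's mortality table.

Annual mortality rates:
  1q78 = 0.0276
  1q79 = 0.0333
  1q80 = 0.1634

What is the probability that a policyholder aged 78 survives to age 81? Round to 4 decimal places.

0.7864

3p78 = (1 − 0.0276) × (1 − 0.0333) × (1 − 0.1634).
= 0.9724 × 0.9667 × 0.8366 = 0.786420.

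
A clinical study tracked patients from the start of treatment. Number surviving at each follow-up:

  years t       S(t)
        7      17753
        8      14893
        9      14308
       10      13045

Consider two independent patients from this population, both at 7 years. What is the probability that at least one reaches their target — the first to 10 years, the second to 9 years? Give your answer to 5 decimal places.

p₁ = S(10)/S(7) = 13045/17753 = 0.734805; p₂ = S(9)/S(7) = 14308/17753 = 0.805948.
P(at least one) = 1 − (1−p₁)(1−p₂) = 1 − 0.265195 × 0.194052 = 0.948538.

0.94854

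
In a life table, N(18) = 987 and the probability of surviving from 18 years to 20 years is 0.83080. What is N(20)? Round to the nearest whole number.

820

N(20) = N(18) × p = 987 × 0.83080 = 820.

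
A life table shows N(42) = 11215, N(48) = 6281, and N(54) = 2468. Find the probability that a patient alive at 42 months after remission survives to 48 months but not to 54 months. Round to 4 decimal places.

This is the probability of reaching 48 but not 54, conditional on being alive at 42: (N(48) − N(54)) / N(42).
= (6281 − 2468) / 11215 = 3813 / 11215 = 0.339991.

0.3400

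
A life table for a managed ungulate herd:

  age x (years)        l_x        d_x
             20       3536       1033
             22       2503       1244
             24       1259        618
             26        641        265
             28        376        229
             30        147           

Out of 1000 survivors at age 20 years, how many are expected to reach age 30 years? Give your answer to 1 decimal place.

The relevant probability is 147/3536 = 0.041572.
Expected number = 1000 × 0.041572 = 41.6.

41.6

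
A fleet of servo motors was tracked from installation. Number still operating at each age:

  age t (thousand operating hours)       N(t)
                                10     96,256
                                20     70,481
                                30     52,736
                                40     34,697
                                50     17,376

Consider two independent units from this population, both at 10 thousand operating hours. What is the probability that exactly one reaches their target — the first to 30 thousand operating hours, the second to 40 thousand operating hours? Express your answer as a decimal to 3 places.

p₁ = N(30)/N(10) = 52,736/96,256 = 0.547872; p₂ = N(40)/N(10) = 34,697/96,256 = 0.360466.
P(exactly one) = p₁(1−p₂) + (1−p₁)p₂ = 0.350383 + 0.162977 = 0.513360.

0.513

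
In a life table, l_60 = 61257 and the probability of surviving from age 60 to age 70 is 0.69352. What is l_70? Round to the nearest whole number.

l_70 = l_60 × p = 61257 × 0.69352 = 42483.

42483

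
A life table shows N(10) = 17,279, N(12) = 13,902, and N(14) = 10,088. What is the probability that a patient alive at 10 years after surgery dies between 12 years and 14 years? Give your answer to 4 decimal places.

0.2207

This is the probability of reaching 12 but not 14, conditional on being alive at 10: (N(12) − N(14)) / N(10).
= (13,902 − 10,088) / 17,279 = 3,814 / 17,279 = 0.220730.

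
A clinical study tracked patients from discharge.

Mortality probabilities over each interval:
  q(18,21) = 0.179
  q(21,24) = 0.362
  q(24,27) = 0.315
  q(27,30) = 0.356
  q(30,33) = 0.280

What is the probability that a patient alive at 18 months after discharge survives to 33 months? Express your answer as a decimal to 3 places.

P(survive 18→33) = (1 − 0.179) × (1 − 0.362) × (1 − 0.315) × (1 − 0.356) × (1 − 0.280).
= 0.821 × 0.638 × 0.685 × 0.644 × 0.720 = 0.166369.

0.166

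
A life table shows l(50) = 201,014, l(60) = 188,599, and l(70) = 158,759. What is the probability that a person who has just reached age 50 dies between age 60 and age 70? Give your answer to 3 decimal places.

0.148

This is the probability of reaching 60 but not 70, conditional on being alive at 50: (l(60) − l(70)) / l(50).
= (188,599 − 158,759) / 201,014 = 29,840 / 201,014 = 0.148447.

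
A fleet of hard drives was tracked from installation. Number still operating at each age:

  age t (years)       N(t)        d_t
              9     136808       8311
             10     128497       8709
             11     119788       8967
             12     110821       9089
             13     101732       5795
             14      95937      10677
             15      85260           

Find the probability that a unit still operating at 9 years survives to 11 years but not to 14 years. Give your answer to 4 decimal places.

This is the probability of reaching 11 but not 14, conditional on being operational at 9: (N(11) − N(14)) / N(9).
= (119788 − 95937) / 136808 = 23851 / 136808 = 0.174339.

0.1743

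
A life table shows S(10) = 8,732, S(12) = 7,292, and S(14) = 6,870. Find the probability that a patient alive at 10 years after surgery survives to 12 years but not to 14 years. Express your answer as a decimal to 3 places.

This is the probability of reaching 12 but not 14, conditional on being alive at 10: (S(12) − S(14)) / S(10).
= (7,292 − 6,870) / 8,732 = 422 / 8,732 = 0.048328.

0.048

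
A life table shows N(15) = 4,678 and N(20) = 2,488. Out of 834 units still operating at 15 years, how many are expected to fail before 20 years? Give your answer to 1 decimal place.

The relevant probability is 1 − 2,488/4,678 = 0.468149.
Expected number = 834 × 0.468149 = 390.4.

390.4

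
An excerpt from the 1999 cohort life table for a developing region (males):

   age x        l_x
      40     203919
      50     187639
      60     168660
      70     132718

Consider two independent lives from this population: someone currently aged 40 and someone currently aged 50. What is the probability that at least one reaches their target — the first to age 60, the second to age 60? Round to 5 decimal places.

p₁ = l_60/l_40 = 168660/203919 = 0.827093; p₂ = l_60/l_50 = 168660/187639 = 0.898854.
P(at least one) = 1 − (1−p₁)(1−p₂) = 1 − 0.172907 × 0.101146 = 0.982511.

0.98251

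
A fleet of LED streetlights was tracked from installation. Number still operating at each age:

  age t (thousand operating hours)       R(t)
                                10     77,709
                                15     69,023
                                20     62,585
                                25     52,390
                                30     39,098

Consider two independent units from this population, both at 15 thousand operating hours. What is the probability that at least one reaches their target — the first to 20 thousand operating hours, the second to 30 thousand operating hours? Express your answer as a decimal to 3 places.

0.960

p₁ = R(20)/R(15) = 62,585/69,023 = 0.906727; p₂ = R(30)/R(15) = 39,098/69,023 = 0.566449.
P(at least one) = 1 − (1−p₁)(1−p₂) = 1 − 0.093273 × 0.433551 = 0.959561.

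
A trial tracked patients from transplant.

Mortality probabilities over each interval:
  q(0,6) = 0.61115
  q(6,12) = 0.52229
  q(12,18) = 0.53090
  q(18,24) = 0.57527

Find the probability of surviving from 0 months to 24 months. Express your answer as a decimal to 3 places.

P(survive 0→24) = (1 − 0.61115) × (1 − 0.52229) × (1 − 0.53090) × (1 − 0.57527).
= 0.38885 × 0.47771 × 0.46910 × 0.42473 = 0.037010.

0.037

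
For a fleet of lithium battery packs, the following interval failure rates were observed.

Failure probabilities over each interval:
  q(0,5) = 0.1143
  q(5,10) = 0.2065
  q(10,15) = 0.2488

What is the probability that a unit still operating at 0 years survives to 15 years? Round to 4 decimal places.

0.5279

P(survive 0→15) = (1 − 0.1143) × (1 − 0.2065) × (1 − 0.2488).
= 0.8857 × 0.7935 × 0.7512 = 0.527946.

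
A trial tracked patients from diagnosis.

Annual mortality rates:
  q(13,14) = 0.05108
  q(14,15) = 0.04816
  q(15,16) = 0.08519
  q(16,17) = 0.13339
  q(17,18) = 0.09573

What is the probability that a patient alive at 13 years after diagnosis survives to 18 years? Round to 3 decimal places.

0.648

Survival from 13 to 18 is the product of surviving each interval: (1 − 0.05108) × (1 − 0.04816) × (1 − 0.08519) × (1 − 0.13339) × (1 − 0.09573).
= 0.94892 × 0.95184 × 0.91481 × 0.86661 × 0.90427 = 0.647510.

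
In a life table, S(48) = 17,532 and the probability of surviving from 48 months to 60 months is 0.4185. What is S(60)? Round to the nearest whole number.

S(60) = S(48) × p = 17,532 × 0.4185 = 7337.

7337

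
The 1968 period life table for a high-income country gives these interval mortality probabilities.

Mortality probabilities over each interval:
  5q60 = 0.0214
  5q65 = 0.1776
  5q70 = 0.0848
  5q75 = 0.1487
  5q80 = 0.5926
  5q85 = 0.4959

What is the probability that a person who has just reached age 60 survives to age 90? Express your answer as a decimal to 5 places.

0.12877

The overall survival probability is (1 − 0.0214) × (1 − 0.1776) × (1 − 0.0848) × (1 − 0.1487) × (1 − 0.5926) × (1 − 0.4959).
= 0.9786 × 0.8224 × 0.9152 × 0.8513 × 0.4074 × 0.5041 = 0.128773.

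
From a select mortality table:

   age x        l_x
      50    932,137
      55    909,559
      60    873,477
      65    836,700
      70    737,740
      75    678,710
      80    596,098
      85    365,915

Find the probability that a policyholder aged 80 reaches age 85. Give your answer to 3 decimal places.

We want 5p80 = l_85/l_80.
The conditional survival probability is l_85/l_80 = 365,915/596,098 = 0.613850.

0.614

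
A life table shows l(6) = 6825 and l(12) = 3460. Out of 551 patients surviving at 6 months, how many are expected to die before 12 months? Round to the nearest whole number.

272

The relevant probability is 1 − 3460/6825 = 0.493040.
Expected number = 551 × 0.493040 = 272.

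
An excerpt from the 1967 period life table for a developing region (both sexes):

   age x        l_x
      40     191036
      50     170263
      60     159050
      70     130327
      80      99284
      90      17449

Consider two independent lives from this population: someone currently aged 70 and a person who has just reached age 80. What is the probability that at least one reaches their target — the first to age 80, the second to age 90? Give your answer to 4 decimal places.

0.8037

p₁ = l_80/l_70 = 99284/130327 = 0.761807; p₂ = l_90/l_80 = 17449/99284 = 0.175748.
P(at least one) = 1 − (1−p₁)(1−p₂) = 1 − 0.238193 × 0.824252 = 0.803669.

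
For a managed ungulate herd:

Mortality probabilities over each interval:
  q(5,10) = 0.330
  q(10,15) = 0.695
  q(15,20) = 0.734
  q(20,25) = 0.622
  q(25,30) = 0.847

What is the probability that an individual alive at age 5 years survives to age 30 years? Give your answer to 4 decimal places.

0.0031

Survival from 5 to 30 is the product of surviving each interval: (1 − 0.330) × (1 − 0.695) × (1 − 0.734) × (1 − 0.622) × (1 − 0.847).
= 0.670 × 0.305 × 0.266 × 0.378 × 0.153 = 0.003144.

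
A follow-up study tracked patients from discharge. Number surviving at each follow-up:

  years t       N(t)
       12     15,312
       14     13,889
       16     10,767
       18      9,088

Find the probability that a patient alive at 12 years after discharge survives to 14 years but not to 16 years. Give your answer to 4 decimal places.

This is the probability of reaching 14 but not 16, conditional on being alive at 12: (N(14) − N(16)) / N(12).
= (13,889 − 10,767) / 15,312 = 3,122 / 15,312 = 0.203892.

0.2039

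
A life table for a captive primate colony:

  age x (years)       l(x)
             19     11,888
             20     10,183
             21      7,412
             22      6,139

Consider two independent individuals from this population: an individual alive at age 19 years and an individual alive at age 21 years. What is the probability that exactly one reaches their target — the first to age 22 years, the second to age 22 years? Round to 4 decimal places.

0.4892

p₁ = l(22)/l(19) = 6,139/11,888 = 0.516403; p₂ = l(22)/l(21) = 6,139/7,412 = 0.828251.
P(exactly one) = p₁(1−p₂) + (1−p₁)p₂ = 0.088692 + 0.400540 = 0.489231.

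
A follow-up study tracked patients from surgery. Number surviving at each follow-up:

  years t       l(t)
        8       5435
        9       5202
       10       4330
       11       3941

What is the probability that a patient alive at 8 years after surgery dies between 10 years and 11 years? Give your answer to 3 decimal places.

0.072

This is the probability of reaching 10 but not 11, conditional on being alive at 8: (l(10) − l(11)) / l(8).
= (4330 − 3941) / 5435 = 389 / 5435 = 0.071573.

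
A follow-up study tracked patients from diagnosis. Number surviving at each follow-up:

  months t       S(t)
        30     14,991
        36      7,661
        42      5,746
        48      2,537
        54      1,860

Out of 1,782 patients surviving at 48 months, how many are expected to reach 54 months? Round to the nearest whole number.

The relevant probability is 1,860/2,537 = 0.733149.
Expected number = 1,782 × 0.733149 = 1306.

1306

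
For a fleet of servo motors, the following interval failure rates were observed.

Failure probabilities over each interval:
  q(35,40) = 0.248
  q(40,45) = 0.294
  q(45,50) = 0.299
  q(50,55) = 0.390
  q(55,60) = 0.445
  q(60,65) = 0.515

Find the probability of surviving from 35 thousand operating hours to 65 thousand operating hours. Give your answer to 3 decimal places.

The overall survival probability is (1 − 0.248) × (1 − 0.294) × (1 − 0.299) × (1 − 0.390) × (1 − 0.445) × (1 − 0.515).
= 0.752 × 0.706 × 0.701 × 0.610 × 0.555 × 0.485 = 0.061109.

0.061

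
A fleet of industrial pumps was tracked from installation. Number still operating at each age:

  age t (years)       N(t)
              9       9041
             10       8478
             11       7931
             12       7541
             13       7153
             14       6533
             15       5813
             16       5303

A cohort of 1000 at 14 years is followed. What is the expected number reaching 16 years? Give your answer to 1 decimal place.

The relevant probability is 5303/6533 = 0.811725.
Expected number = 1000 × 0.811725 = 811.7.

811.7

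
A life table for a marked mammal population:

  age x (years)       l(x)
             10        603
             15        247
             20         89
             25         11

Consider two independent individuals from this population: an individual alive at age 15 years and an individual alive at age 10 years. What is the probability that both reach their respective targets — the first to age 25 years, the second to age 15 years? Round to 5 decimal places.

0.01824

p₁ = l(25)/l(15) = 11/247 = 0.044534; p₂ = l(15)/l(10) = 247/603 = 0.409619.
P(both) = p₁ × p₂ = 0.044534 × 0.409619 = 0.018242.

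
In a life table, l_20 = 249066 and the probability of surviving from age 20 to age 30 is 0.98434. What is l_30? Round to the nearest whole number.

245166

l_30 = l_20 × p = 249066 × 0.98434 = 245166.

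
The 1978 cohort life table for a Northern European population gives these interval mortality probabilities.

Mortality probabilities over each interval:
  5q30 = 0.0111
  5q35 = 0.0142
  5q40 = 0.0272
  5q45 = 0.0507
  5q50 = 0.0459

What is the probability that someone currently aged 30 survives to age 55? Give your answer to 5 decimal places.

0.85894

25p30 = (1 − 0.0111) × (1 − 0.0142) × (1 − 0.0272) × (1 − 0.0507) × (1 − 0.0459).
= 0.9889 × 0.9858 × 0.9728 × 0.9493 × 0.9541 = 0.858939.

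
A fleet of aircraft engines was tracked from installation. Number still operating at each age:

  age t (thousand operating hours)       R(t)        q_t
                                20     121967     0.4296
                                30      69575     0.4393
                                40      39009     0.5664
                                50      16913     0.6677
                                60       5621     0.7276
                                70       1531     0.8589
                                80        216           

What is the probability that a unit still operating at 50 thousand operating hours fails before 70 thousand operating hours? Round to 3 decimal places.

P(fail before 70 | operational at 50) = 1 − R(70)/R(50) = 1 − 1531/16913 = (15382)/16913 = 0.909478.

0.909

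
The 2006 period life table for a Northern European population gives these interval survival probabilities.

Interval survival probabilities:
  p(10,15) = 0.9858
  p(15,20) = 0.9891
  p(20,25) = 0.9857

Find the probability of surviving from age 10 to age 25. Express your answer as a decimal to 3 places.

0.961

P(survive 10→25) = 0.9858 × 0.9891 × 0.9857.
= 0.961111.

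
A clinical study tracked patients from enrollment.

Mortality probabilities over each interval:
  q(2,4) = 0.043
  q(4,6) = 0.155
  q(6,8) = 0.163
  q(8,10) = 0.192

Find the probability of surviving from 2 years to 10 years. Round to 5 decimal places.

0.54690

Survival from 2 to 10 is the product of surviving each interval: (1 − 0.043) × (1 − 0.155) × (1 − 0.163) × (1 − 0.192).
= 0.957 × 0.845 × 0.837 × 0.808 = 0.546897.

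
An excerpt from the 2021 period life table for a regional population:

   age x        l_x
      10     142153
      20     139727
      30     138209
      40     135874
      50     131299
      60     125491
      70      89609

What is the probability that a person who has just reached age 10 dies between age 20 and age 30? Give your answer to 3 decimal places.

0.011

We want 10|10q10 = (l_20 − l_30)/l_10.
This is the probability of reaching 20 but not 30, conditional on being alive at 10: (l_20 − l_30) / l_10.
= (139727 − 138209) / 142153 = 1518 / 142153 = 0.010679.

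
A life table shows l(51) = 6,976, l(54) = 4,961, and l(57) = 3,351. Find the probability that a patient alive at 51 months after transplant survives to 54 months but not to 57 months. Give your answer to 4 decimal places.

0.2308

This is the probability of reaching 54 but not 57, conditional on being alive at 51: (l(54) − l(57)) / l(51).
= (4,961 − 3,351) / 6,976 = 1,610 / 6,976 = 0.230791.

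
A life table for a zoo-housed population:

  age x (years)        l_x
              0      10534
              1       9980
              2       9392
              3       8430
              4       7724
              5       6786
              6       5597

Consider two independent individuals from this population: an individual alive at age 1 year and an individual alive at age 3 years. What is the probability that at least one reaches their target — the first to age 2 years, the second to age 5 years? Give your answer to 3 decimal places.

0.989

p₁ = l_2/l_1 = 9392/9980 = 0.941082; p₂ = l_5/l_3 = 6786/8430 = 0.804982.
P(at least one) = 1 − (1−p₁)(1−p₂) = 1 − 0.058918 × 0.195018 = 0.988510.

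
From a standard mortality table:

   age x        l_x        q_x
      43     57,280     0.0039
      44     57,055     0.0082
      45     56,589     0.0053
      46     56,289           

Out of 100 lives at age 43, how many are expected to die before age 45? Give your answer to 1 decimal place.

1.2

The relevant probability is 1 − 56,589/57,280 = 0.012064.
Expected number = 100 × 0.012064 = 1.2.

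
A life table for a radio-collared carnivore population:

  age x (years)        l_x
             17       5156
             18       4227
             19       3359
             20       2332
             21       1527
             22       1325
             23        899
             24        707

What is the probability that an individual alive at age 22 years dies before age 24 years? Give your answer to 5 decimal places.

P(die before 24 | alive at 22) = 1 − l_24/l_22 = 1 − 707/1325 = (618)/1325 = 0.466415.

0.46642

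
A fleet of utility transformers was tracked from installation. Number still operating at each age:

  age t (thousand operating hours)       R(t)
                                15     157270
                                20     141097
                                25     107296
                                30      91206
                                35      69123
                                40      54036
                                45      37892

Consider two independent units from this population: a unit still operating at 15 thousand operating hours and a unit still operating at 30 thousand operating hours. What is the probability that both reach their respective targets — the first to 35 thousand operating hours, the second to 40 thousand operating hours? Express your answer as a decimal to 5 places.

0.26040

p₁ = R(35)/R(15) = 69123/157270 = 0.439518; p₂ = R(40)/R(30) = 54036/91206 = 0.592461.
P(both) = p₁ × p₂ = 0.439518 × 0.592461 = 0.260397.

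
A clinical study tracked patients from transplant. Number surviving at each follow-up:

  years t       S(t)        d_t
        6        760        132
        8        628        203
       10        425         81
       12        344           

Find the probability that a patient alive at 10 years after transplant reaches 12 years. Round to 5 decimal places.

The conditional survival probability is S(12)/S(10) = 344/425 = 0.809412.

0.80941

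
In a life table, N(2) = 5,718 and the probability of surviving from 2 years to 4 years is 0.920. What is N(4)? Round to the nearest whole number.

5261

N(4) = N(2) × p = 5,718 × 0.920 = 5261.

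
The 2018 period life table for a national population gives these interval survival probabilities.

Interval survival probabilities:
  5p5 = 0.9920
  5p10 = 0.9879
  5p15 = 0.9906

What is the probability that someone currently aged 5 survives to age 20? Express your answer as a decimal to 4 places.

0.9708

Chaining the interval survival probabilities: 0.9920 × 0.9879 × 0.9906.
= 0.970785.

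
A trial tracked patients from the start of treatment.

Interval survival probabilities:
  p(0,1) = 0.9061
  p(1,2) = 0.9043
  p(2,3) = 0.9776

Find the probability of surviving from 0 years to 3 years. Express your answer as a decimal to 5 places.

0.80103

P(survive 0→3) = 0.9061 × 0.9043 × 0.9776.
= 0.801032.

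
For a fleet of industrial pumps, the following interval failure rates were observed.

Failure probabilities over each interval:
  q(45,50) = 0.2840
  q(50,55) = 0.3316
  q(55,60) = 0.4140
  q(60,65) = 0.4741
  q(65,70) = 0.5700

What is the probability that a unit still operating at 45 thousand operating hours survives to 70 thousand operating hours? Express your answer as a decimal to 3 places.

Survival from 45 to 70 is the product of surviving each interval: (1 − 0.2840) × (1 − 0.3316) × (1 − 0.4140) × (1 − 0.4741) × (1 − 0.5700).
= 0.7160 × 0.6684 × 0.5860 × 0.5259 × 0.4300 = 0.063419.

0.063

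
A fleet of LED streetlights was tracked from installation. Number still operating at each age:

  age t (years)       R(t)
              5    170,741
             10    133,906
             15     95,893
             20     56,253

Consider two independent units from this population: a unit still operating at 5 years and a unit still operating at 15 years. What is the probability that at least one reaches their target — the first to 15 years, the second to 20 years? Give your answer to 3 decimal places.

p₁ = R(15)/R(5) = 95,893/170,741 = 0.561628; p₂ = R(20)/R(15) = 56,253/95,893 = 0.586623.
P(at least one) = 1 − (1−p₁)(1−p₂) = 1 − 0.438372 × 0.413377 = 0.818787.

0.819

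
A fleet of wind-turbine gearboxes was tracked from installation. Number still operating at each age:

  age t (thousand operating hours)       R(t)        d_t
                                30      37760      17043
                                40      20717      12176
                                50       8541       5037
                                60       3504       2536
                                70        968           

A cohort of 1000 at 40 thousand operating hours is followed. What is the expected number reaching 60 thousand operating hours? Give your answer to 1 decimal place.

The relevant probability is 3504/20717 = 0.169136.
Expected number = 1000 × 0.169136 = 169.1.

169.1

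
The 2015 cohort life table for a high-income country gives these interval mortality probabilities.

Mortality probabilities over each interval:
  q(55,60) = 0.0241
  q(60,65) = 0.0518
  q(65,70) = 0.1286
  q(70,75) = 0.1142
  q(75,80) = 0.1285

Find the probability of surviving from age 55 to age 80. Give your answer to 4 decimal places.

Survival from 55 to 80 is the product of surviving each interval: (1 − 0.0241) × (1 − 0.0518) × (1 − 0.1286) × (1 − 0.1142) × (1 − 0.1285).
= 0.9759 × 0.9482 × 0.8714 × 0.8858 × 0.8715 = 0.622481.

0.6225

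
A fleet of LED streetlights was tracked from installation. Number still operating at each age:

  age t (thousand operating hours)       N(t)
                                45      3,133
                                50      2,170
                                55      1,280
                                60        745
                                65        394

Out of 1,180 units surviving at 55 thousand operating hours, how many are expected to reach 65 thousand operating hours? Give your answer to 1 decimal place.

The relevant probability is 394/1,280 = 0.307813.
Expected number = 1,180 × 0.307813 = 363.2.

363.2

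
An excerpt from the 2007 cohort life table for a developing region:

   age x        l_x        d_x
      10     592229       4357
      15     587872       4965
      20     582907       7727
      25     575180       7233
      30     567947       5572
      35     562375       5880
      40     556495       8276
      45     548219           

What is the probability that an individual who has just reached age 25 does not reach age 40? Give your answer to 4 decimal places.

0.0325

P(die before 40 | alive at 25) = 1 − l_40/l_25 = 1 − 556495/575180 = (18685)/575180 = 0.032485.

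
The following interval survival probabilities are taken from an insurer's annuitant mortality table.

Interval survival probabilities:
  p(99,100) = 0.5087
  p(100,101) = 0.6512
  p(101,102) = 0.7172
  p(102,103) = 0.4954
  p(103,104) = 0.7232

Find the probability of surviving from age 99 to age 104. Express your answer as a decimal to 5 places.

0.08512

Chaining the interval survival probabilities: 0.5087 × 0.6512 × 0.7172 × 0.4954 × 0.7232.
= 0.085120.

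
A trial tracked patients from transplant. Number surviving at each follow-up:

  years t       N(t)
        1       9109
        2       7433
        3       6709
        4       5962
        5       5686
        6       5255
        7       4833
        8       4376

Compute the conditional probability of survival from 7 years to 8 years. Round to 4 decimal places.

The conditional survival probability is N(8)/N(7) = 4376/4833 = 0.905442.

0.9054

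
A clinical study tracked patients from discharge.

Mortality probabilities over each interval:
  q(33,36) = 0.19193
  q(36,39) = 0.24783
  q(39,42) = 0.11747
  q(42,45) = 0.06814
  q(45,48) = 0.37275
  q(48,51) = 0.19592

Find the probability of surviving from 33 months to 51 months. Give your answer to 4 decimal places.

Survival from 33 to 51 is the product of surviving each interval: (1 − 0.19193) × (1 − 0.24783) × (1 − 0.11747) × (1 − 0.06814) × (1 − 0.37275) × (1 − 0.19592).
= 0.80807 × 0.75217 × 0.88253 × 0.93186 × 0.62725 × 0.80408 = 0.252107.

0.2521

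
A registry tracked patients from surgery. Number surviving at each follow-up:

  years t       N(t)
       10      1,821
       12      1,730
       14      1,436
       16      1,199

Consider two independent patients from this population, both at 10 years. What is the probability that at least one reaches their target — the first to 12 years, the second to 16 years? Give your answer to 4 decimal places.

0.9829

p₁ = N(12)/N(10) = 1,730/1,821 = 0.950027; p₂ = N(16)/N(10) = 1,199/1,821 = 0.658429.
P(at least one) = 1 − (1−p₁)(1−p₂) = 1 − 0.049973 × 0.341571 = 0.982931.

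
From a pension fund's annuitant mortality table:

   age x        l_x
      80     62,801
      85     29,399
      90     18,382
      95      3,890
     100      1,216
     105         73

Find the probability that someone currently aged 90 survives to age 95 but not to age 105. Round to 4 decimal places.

We want 5|10q90 = (l_95 − l_105)/l_90.
This is the probability of reaching 95 but not 105, conditional on being alive at 90: (l_95 − l_105) / l_90.
= (3,890 − 73) / 18,382 = 3,817 / 18,382 = 0.207649.

0.2076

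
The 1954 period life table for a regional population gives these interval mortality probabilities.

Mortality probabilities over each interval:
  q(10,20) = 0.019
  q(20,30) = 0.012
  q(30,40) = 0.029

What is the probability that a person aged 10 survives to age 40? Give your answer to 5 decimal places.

P(survive 10→40) = (1 − 0.019) × (1 − 0.012) × (1 − 0.029).
= 0.981 × 0.988 × 0.971 = 0.941120.

0.94112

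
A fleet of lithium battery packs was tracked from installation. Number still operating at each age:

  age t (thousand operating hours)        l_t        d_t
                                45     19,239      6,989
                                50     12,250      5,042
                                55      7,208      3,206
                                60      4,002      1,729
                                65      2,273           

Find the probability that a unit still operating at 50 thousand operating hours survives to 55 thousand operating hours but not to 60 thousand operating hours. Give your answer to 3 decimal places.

0.262

This is the probability of reaching 55 but not 60, conditional on being operational at 50: (l_55 − l_60) / l_50.
= (7,208 − 4,002) / 12,250 = 3,206 / 12,250 = 0.261714.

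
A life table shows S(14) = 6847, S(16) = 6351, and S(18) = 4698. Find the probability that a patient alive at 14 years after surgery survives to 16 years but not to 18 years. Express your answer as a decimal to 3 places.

This is the probability of reaching 16 but not 18, conditional on being alive at 14: (S(16) − S(18)) / S(14).
= (6351 − 4698) / 6847 = 1653 / 6847 = 0.241420.

0.241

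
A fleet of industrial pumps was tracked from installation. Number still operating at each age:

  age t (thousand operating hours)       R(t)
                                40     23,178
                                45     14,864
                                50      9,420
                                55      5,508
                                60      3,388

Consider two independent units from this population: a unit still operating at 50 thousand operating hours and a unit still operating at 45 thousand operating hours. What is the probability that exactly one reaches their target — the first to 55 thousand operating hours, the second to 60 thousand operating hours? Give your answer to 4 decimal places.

p₁ = R(55)/R(50) = 5,508/9,420 = 0.584713; p₂ = R(60)/R(45) = 3,388/14,864 = 0.227933.
P(exactly one) = p₁(1−p₂) + (1−p₁)p₂ = 0.451438 + 0.094658 = 0.546095.

0.5461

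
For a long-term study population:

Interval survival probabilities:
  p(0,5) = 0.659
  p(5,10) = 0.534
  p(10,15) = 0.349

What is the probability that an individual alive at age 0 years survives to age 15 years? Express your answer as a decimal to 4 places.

0.1228

P(survive 0→15) = 0.659 × 0.534 × 0.349.
= 0.122815.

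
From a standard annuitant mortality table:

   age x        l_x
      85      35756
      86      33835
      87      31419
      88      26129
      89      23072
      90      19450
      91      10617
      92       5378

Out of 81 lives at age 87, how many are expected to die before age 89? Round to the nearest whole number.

22

The relevant probability is 1 − 23072/31419 = 0.265667.
Expected number = 81 × 0.265667 = 22.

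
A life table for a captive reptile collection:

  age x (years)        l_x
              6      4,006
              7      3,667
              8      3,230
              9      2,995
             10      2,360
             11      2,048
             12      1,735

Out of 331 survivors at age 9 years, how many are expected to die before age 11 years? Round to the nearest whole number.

The relevant probability is 1 − 2,048/2,995 = 0.316194.
Expected number = 331 × 0.316194 = 105.

105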